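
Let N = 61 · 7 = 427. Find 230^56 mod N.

379

Mod 61: 230 ≡ 47; 47^56 ≡ 13 (mod 61).
Mod 7: 230 ≡ 6; by Fermat, exponent reduces to 56 mod 6 = 2; 6^2 ≡ 1 (mod 7).
Combine by CRT: x ≡ 13 (mod 61), x ≡ 1 (mod 7) ⇒ x ≡ 379 (mod 427).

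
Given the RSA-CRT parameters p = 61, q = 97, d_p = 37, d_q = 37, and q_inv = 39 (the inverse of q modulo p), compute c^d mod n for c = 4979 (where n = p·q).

3758

m₁ = c^(d_p) mod p: c ≡ 38 (mod 61), and 38^37 mod 61 = 37.
m₂ = c^(d_q) mod q: c ≡ 32 (mod 97), and 32^37 mod 97 = 72.
h = q_inv·(m₁ − m₂) mod p = 39·(37 − 72) mod 61 = 38.
m = m₂ + h·q = 72 + 38·97 = 3758.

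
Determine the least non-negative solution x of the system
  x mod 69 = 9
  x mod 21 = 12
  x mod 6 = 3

285

gcd(69, 21) = 3 and 3 | (12 − 9), so the pair is consistent; merging gives x ≡ 285 (mod 483), where 483 = lcm(69, 21).
gcd(483, 6) = 3 and 3 | (3 − 285), so the pair is consistent; merging gives x ≡ 285 (mod 966), where 966 = lcm(483, 6).
The solution is unique modulo lcm(69, 21, 6) = 966.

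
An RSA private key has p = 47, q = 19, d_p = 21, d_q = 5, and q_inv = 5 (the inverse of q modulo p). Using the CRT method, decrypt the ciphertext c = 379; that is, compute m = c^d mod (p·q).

303

m₁ = c^(d_p) mod p: c ≡ 3 (mod 47), and 3^21 mod 47 = 21.
m₂ = c^(d_q) mod q: c ≡ 18 (mod 19), and 18^5 mod 19 = 18.
h = q_inv·(m₁ − m₂) mod p = 5·(21 − 18) mod 47 = 15.
m = m₂ + h·q = 18 + 15·19 = 303.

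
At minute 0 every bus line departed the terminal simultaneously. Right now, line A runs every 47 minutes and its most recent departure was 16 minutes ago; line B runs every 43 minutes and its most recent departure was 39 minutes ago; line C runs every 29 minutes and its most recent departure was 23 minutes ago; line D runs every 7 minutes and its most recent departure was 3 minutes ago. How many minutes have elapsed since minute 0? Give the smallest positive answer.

30096

From t ≡ 16 (mod 47) write t = 16 + 47s. Substituting into t ≡ 39 (mod 43) gives 47s ≡ 23 (mod 43), and since 4⁻¹ ≡ 11 (mod 43), s ≡ 38. Hence t ≡ 16 + 47·38 = 1802 (mod 2021).
From t ≡ 1802 (mod 2021) write t = 1802 + 2021s. Substituting into t ≡ 23 (mod 29) gives 2021s ≡ 19 (mod 29), and since 20⁻¹ ≡ 16 (mod 29), s ≡ 14. Hence t ≡ 1802 + 2021·14 = 30096 (mod 58609).
From t ≡ 30096 (mod 58609) write t = 30096 + 58609s. Substituting into t ≡ 3 (mod 7) gives 58609s ≡ 0 (mod 7), and since 5⁻¹ ≡ 3 (mod 7), s ≡ 0. Hence t ≡ 30096 + 58609·0 = 30096 (mod 410263).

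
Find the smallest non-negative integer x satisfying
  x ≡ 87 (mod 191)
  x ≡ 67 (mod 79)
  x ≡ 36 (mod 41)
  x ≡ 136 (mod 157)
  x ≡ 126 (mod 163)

7778726061

Combine the congruences pairwise.
From x ≡ 87 (mod 191) write x = 87 + 191t. Substituting into x ≡ 67 (mod 79) gives 191t ≡ 59 (mod 79), and since 33⁻¹ ≡ 12 (mod 79), t ≡ 76. Hence x ≡ 87 + 191·76 = 14603 (mod 15089).
From x ≡ 14603 (mod 15089) write x = 14603 + 15089t. Substituting into x ≡ 36 (mod 41) gives 15089t ≡ 29 (mod 41), and since 1⁻¹ ≡ 1 (mod 41), t ≡ 29. Hence x ≡ 14603 + 15089·29 = 452184 (mod 618649).
From x ≡ 452184 (mod 618649) write x = 452184 + 618649t. Substituting into x ≡ 136 (mod 157) gives 618649t ≡ 112 (mod 157), and since 69⁻¹ ≡ 66 (mod 157), t ≡ 13. Hence x ≡ 452184 + 618649·13 = 8494621 (mod 97127893).
From x ≡ 8494621 (mod 97127893) write x = 8494621 + 97127893t. Substituting into x ≡ 126 (mod 163) gives 97127893t ≡ 87 (mod 163), and since 105⁻¹ ≡ 59 (mod 163), t ≡ 80. Hence x ≡ 8494621 + 97127893·80 = 7778726061 (mod 15831846559).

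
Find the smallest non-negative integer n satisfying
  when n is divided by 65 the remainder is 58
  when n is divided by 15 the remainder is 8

Combine the congruences pairwise.
gcd(65, 15) = 5 and 5 | (8 − 58), so the pair is consistent; merging gives n ≡ 188 (mod 195), where 195 = lcm(65, 15).
The solution is unique modulo lcm(65, 15) = 195.

188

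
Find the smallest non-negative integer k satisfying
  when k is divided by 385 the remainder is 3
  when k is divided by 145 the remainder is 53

10783

gcd(385, 145) = 5 and 5 | (53 − 3), so the pair is consistent; merging gives k ≡ 10783 (mod 11165), where 11165 = lcm(385, 145).
The solution is unique modulo lcm(385, 145) = 11165.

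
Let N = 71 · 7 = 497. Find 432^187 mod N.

Mod 71: 432 ≡ 6; by Fermat, exponent reduces to 187 mod 70 = 47; 6^47 ≡ 10 (mod 71).
Mod 7: 432 ≡ 5; by Fermat, exponent reduces to 187 mod 6 = 1; 5^1 ≡ 5 (mod 7).
Combine by CRT: x ≡ 10 (mod 71), x ≡ 5 (mod 7) ⇒ x ≡ 152 (mod 497).

152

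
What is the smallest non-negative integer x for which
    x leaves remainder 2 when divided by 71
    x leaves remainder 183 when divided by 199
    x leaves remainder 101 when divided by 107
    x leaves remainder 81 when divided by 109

From x ≡ 2 (mod 71) write x = 2 + 71t. Substituting into x ≡ 183 (mod 199) gives 71t ≡ 181 (mod 199), and since 71⁻¹ ≡ 185 (mod 199), t ≡ 53. Hence x ≡ 2 + 71·53 = 3765 (mod 14129).
From x ≡ 3765 (mod 14129) write x = 3765 + 14129t. Substituting into x ≡ 101 (mod 107) gives 14129t ≡ 81 (mod 107), and since 5⁻¹ ≡ 43 (mod 107), t ≡ 59. Hence x ≡ 3765 + 14129·59 = 837376 (mod 1511803).
From x ≡ 837376 (mod 1511803) write x = 837376 + 1511803t. Substituting into x ≡ 81 (mod 109) gives 1511803t ≡ 43 (mod 109), and since 82⁻¹ ≡ 4 (mod 109), t ≡ 63. Hence x ≡ 837376 + 1511803·63 = 96080965 (mod 164786527).

96080965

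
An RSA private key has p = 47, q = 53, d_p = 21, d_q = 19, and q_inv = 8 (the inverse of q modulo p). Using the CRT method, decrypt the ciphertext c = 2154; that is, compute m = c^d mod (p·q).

m₁ = c^(d_p) mod p: c ≡ 39 (mod 47), and 39^21 mod 47 = 11.
m₂ = c^(d_q) mod q: c ≡ 34 (mod 53), and 34^19 mod 53 = 2.
h = q_inv·(m₁ − m₂) mod p = 8·(11 − 2) mod 47 = 25.
m = m₂ + h·q = 2 + 25·53 = 1327.

1327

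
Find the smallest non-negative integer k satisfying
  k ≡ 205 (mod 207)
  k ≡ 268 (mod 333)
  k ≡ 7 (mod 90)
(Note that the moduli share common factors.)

34567

Combine the congruences pairwise.
gcd(207, 333) = 9 and 9 | (268 − 205), so the pair is consistent; merging gives k ≡ 3931 (mod 7659), where 7659 = lcm(207, 333).
gcd(7659, 90) = 9 and 9 | (7 − 3931), so the pair is consistent; merging gives k ≡ 34567 (mod 76590), where 76590 = lcm(7659, 90).
The solution is unique modulo lcm(207, 333, 90) = 76590.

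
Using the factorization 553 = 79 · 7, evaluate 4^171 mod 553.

526

Mod 79: 4 ≡ 4; by Fermat, exponent reduces to 171 mod 78 = 15; 4^15 ≡ 52 (mod 79).
Mod 7: 4 ≡ 4; by Fermat, exponent reduces to 171 mod 6 = 3; 4^3 ≡ 1 (mod 7).
Combine by CRT: x ≡ 52 (mod 79), x ≡ 1 (mod 7) ⇒ x ≡ 526 (mod 553).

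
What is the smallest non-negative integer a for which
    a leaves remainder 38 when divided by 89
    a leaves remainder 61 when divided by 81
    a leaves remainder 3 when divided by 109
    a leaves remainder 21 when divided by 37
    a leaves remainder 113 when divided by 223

1712326129

Combine the congruences pairwise.
From a ≡ 38 (mod 89) write a = 38 + 89t. Substituting into a ≡ 61 (mod 81) gives 89t ≡ 23 (mod 81), and since 8⁻¹ ≡ 71 (mod 81), t ≡ 13. Hence a ≡ 38 + 89·13 = 1195 (mod 7209).
From a ≡ 1195 (mod 7209) write a = 1195 + 7209t. Substituting into a ≡ 3 (mod 109) gives 7209t ≡ 7 (mod 109), and since 15⁻¹ ≡ 80 (mod 109), t ≡ 15. Hence a ≡ 1195 + 7209·15 = 109330 (mod 785781).
From a ≡ 109330 (mod 785781) write a = 109330 + 785781t. Substituting into a ≡ 21 (mod 37) gives 785781t ≡ 26 (mod 37), and since 12⁻¹ ≡ 34 (mod 37), t ≡ 33. Hence a ≡ 109330 + 785781·33 = 26040103 (mod 29073897).
From a ≡ 26040103 (mod 29073897) write a = 26040103 + 29073897t. Substituting into a ≡ 113 (mod 223) gives 29073897t ≡ 166 (mod 223), and since 49⁻¹ ≡ 132 (mod 223), t ≡ 58. Hence a ≡ 26040103 + 29073897·58 = 1712326129 (mod 6483479031).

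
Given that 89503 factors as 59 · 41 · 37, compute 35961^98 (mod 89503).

715

Mod 59: 35961 ≡ 30; by Fermat, exponent reduces to 98 mod 58 = 40; 30^40 ≡ 7 (mod 59).
Mod 41: 35961 ≡ 4; by Fermat, exponent reduces to 98 mod 40 = 18; 4^18 ≡ 18 (mod 41).
Mod 37: 35961 ≡ 34; by Fermat, exponent reduces to 98 mod 36 = 26; 34^26 ≡ 12 (mod 37).
Combine by CRT: x ≡ 7 (mod 59), x ≡ 18 (mod 41), x ≡ 12 (mod 37) ⇒ x ≡ 715 (mod 89503).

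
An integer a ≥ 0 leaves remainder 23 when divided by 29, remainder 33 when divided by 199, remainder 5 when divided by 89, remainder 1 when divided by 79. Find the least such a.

The moduli are pairwise coprime; N = 29·199·89·79 = 40575901.
N/29 = 1399169; 1399169 ≡ 6 (mod 29); 6·5 ≡ 1, so inverse 5.
N/199 = 203899; 203899 ≡ 123 (mod 199); 123·144 ≡ 1, so inverse 144.
N/89 = 455909; 455909 ≡ 51 (mod 89); 51·7 ≡ 1, so inverse 7.
N/79 = 513619; 513619 ≡ 40 (mod 79); 40·2 ≡ 1, so inverse 2.
a ≡ 23·1399169·5 + 33·203899·144 + 5·455909·7 + 1·513619·2 = 1146816536.
1146816536 mod 40575901 = 10691308.

10691308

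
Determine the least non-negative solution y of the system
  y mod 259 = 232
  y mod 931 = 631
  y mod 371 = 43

1127141

Combine the congruences pairwise.
gcd(259, 931) = 7 and 7 | (631 − 232), so the pair is consistent; merging gives y ≡ 24837 (mod 34447), where 34447 = lcm(259, 931).
gcd(34447, 371) = 7 and 7 | (43 − 24837), so the pair is consistent; merging gives y ≡ 1127141 (mod 1825691), where 1825691 = lcm(34447, 371).
The solution is unique modulo lcm(259, 931, 371) = 1825691.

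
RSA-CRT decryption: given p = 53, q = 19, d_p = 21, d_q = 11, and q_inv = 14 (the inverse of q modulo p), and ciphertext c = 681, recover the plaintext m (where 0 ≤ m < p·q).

m₁ = c^(d_p) mod p: c ≡ 45 (mod 53), and 45^21 mod 53 = 19.
m₂ = c^(d_q) mod q: c ≡ 16 (mod 19), and 16^11 mod 19 = 9.
h = q_inv·(m₁ − m₂) mod p = 14·(19 − 9) mod 53 = 34.
m = m₂ + h·q = 9 + 34·19 = 655.

655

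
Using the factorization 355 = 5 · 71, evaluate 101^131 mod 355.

Mod 5: 101 ≡ 1; by Fermat, exponent reduces to 131 mod 4 = 3; 1^3 ≡ 1 (mod 5).
Mod 71: 101 ≡ 30; by Fermat, exponent reduces to 131 mod 70 = 61; 30^61 ≡ 37 (mod 71).
Combine by CRT: x ≡ 1 (mod 5), x ≡ 37 (mod 71) ⇒ x ≡ 321 (mod 355).

321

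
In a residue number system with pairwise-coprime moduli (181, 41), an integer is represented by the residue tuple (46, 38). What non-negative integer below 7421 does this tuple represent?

From x ≡ 46 (mod 181) write x = 46 + 181t. Substituting into x ≡ 38 (mod 41) gives 181t ≡ 33 (mod 41), and since 17⁻¹ ≡ 29 (mod 41), t ≡ 14. Hence x ≡ 46 + 181·14 = 2580 (mod 7421).

2580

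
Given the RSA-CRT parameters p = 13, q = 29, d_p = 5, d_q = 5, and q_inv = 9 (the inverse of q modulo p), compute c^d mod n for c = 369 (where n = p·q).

31

m₁ = c^(d_p) mod p: c ≡ 5 (mod 13), and 5^5 mod 13 = 5.
m₂ = c^(d_q) mod q: c ≡ 21 (mod 29), and 21^5 mod 29 = 2.
h = q_inv·(m₁ − m₂) mod p = 9·(5 − 2) mod 13 = 1.
m = m₂ + h·q = 2 + 1·29 = 31.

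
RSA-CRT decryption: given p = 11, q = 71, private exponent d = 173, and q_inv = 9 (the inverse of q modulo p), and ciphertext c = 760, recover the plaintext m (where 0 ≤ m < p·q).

d_p = d mod (p−1) = 173 mod 10 = 3; d_q = d mod (q−1) = 33.
m₁ = c^(d_p) mod p: c ≡ 1 (mod 11), and 1^3 mod 11 = 1.
m₂ = c^(d_q) mod q: c ≡ 50 (mod 71), and 50^33 mod 71 = 19.
h = q_inv·(m₁ − m₂) mod p = 9·(1 − 19) mod 11 = 3.
m = m₂ + h·q = 19 + 3·71 = 232.

232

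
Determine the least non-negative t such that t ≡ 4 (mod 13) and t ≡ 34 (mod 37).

Combine the congruences pairwise.
From t ≡ 4 (mod 13) write t = 4 + 13s. Substituting into t ≡ 34 (mod 37) gives 13s ≡ 30 (mod 37), and since 13⁻¹ ≡ 20 (mod 37), s ≡ 8. Hence t ≡ 4 + 13·8 = 108 (mod 481).

108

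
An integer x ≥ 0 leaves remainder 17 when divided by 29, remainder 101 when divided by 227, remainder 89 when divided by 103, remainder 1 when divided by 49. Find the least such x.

The moduli are pairwise coprime; N = 29·227·103·49 = 33224401.
N/29 = 1145669; 1145669 ≡ 24 (mod 29); 24·23 ≡ 1, so inverse 23.
N/227 = 146363; 146363 ≡ 175 (mod 227); 175·48 ≡ 1, so inverse 48.
N/103 = 322567; 322567 ≡ 74 (mod 103); 74·71 ≡ 1, so inverse 71.
N/49 = 678049; 678049 ≡ 36 (mod 49); 36·15 ≡ 1, so inverse 15.
x ≡ 17·1145669·23 + 101·146363·48 + 89·322567·71 + 1·678049·15 = 3205996011.
3205996011 mod 33224401 = 16453515.

16453515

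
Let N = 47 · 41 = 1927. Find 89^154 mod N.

1474

Mod 47: 89 ≡ 42; by Fermat, exponent reduces to 154 mod 46 = 16; 42^16 ≡ 17 (mod 47).
Mod 41: 89 ≡ 7; by Fermat, exponent reduces to 154 mod 40 = 34; 7^34 ≡ 39 (mod 41).
Combine by CRT: x ≡ 17 (mod 47), x ≡ 39 (mod 41) ⇒ x ≡ 1474 (mod 1927).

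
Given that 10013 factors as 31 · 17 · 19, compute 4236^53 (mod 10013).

6839

Mod 31: 4236 ≡ 20; by Fermat, exponent reduces to 53 mod 30 = 23; 20^23 ≡ 19 (mod 31).
Mod 17: 4236 ≡ 3; by Fermat, exponent reduces to 53 mod 16 = 5; 3^5 ≡ 5 (mod 17).
Mod 19: 4236 ≡ 18; by Fermat, exponent reduces to 53 mod 18 = 17; 18^17 ≡ 18 (mod 19).
Combine by CRT: x ≡ 19 (mod 31), x ≡ 5 (mod 17), x ≡ 18 (mod 19) ⇒ x ≡ 6839 (mod 10013).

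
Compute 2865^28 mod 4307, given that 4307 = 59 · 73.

Mod 59: 2865 ≡ 33; 33^28 ≡ 25 (mod 59).
Mod 73: 2865 ≡ 18; 18^28 ≡ 55 (mod 73).
Combine by CRT: x ≡ 25 (mod 59), x ≡ 55 (mod 73) ⇒ x ≡ 2975 (mod 4307).

2975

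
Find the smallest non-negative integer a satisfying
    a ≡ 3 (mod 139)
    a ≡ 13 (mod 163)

20714

Combine the congruences pairwise.
From a ≡ 3 (mod 139) write a = 3 + 139t. Substituting into a ≡ 13 (mod 163) gives 139t ≡ 10 (mod 163), and since 139⁻¹ ≡ 129 (mod 163), t ≡ 149. Hence a ≡ 3 + 139·149 = 20714 (mod 22657).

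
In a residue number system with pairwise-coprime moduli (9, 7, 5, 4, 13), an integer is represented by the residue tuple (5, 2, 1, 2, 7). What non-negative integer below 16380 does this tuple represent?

The moduli are pairwise coprime; N = 9·7·5·4·13 = 16380.
N/9 = 1820; 1820 ≡ 2 (mod 9); 2·5 ≡ 1, so inverse 5.
N/7 = 2340; 2340 ≡ 2 (mod 7); 2·4 ≡ 1, so inverse 4.
N/5 = 3276; 3276 ≡ 1 (mod 5), inverse 1.
N/4 = 4095; 4095 ≡ 3 (mod 4); 3·3 ≡ 1, so inverse 3.
N/13 = 1260; 1260 ≡ 12 (mod 13); 12·12 ≡ 1, so inverse 12.
x ≡ 5·1820·5 + 2·2340·4 + 1·3276·1 + 2·4095·3 + 7·1260·12 = 197906.
197906 mod 16380 = 1346.

1346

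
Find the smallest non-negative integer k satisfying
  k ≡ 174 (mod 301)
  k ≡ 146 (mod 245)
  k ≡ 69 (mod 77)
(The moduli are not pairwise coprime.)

110641

Combine the congruences pairwise.
gcd(301, 245) = 7 and 7 | (146 − 174), so the pair is consistent; merging gives k ≡ 5291 (mod 10535), where 10535 = lcm(301, 245).
gcd(10535, 77) = 7 and 7 | (69 − 5291), so the pair is consistent; merging gives k ≡ 110641 (mod 115885), where 115885 = lcm(10535, 77).
The solution is unique modulo lcm(301, 245, 77) = 115885.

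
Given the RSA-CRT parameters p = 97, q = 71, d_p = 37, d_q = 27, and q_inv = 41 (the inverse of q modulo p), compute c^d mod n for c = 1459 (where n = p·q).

5234

m₁ = c^(d_p) mod p: c ≡ 4 (mod 97), and 4^37 mod 97 = 93.
m₂ = c^(d_q) mod q: c ≡ 39 (mod 71), and 39^27 mod 71 = 51.
h = q_inv·(m₁ − m₂) mod p = 41·(93 − 51) mod 97 = 73.
m = m₂ + h·q = 51 + 73·71 = 5234.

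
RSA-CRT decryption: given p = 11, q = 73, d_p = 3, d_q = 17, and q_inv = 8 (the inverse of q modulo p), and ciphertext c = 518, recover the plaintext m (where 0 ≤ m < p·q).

m₁ = c^(d_p) mod p: c ≡ 1 (mod 11), and 1^3 mod 11 = 1.
m₂ = c^(d_q) mod q: c ≡ 7 (mod 73), and 7^17 mod 73 = 56.
h = q_inv·(m₁ − m₂) mod p = 8·(1 − 56) mod 11 = 0.
m = m₂ + h·q = 56 + 0·73 = 56.

56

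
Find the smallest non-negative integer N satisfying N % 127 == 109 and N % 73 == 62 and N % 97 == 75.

280017

From N ≡ 109 (mod 127) write N = 109 + 127t. Substituting into N ≡ 62 (mod 73) gives 127t ≡ 26 (mod 73), and since 54⁻¹ ≡ 23 (mod 73), t ≡ 14. Hence N ≡ 109 + 127·14 = 1887 (mod 9271).
From N ≡ 1887 (mod 9271) write N = 1887 + 9271t. Substituting into N ≡ 75 (mod 97) gives 9271t ≡ 31 (mod 97), and since 56⁻¹ ≡ 26 (mod 97), t ≡ 30. Hence N ≡ 1887 + 9271·30 = 280017 (mod 899287).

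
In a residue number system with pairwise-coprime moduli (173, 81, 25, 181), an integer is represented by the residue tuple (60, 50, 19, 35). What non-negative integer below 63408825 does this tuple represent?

9468869

The moduli are pairwise coprime; N = 173·81·25·181 = 63408825.
N/173 = 366525; 366525 ≡ 111 (mod 173); 111·53 ≡ 1, so inverse 53.
N/81 = 782825; 782825 ≡ 41 (mod 81); 41·2 ≡ 1, so inverse 2.
N/25 = 2536353; 2536353 ≡ 3 (mod 25); 3·17 ≡ 1, so inverse 17.
N/181 = 350325; 350325 ≡ 90 (mod 181); 90·179 ≡ 1, so inverse 179.
x ≡ 60·366525·53 + 50·782825·2 + 19·2536353·17 + 35·350325·179 = 4257860144.
4257860144 mod 63408825 = 9468869.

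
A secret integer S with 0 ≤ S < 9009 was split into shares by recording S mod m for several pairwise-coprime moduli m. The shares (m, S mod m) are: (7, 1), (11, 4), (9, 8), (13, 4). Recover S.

The moduli are pairwise coprime; N = 7·11·9·13 = 9009.
N/7 = 1287; 1287 ≡ 6 (mod 7); 6·6 ≡ 1, so inverse 6.
N/11 = 819; 819 ≡ 5 (mod 11); 5·9 ≡ 1, so inverse 9.
N/9 = 1001; 1001 ≡ 2 (mod 9); 2·5 ≡ 1, so inverse 5.
N/13 = 693; 693 ≡ 4 (mod 13); 4·10 ≡ 1, so inverse 10.
S ≡ 1·1287·6 + 4·819·9 + 8·1001·5 + 4·693·10 = 104966.
104966 mod 9009 = 5867.

5867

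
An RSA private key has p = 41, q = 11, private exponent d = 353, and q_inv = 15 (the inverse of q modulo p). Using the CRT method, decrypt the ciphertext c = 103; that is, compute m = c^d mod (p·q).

d_p = d mod (p−1) = 353 mod 40 = 33; d_q = d mod (q−1) = 3.
m₁ = c^(d_p) mod p: c ≡ 21 (mod 41), and 21^33 mod 41 = 5.
m₂ = c^(d_q) mod q: c ≡ 4 (mod 11), and 4^3 mod 11 = 9.
h = q_inv·(m₁ − m₂) mod p = 15·(5 − 9) mod 41 = 22.
m = m₂ + h·q = 9 + 22·11 = 251.

251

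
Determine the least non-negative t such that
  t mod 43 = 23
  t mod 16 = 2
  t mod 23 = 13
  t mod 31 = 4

469282

The moduli are pairwise coprime; N = 43·16·23·31 = 490544.
N/43 = 11408; 11408 ≡ 13 (mod 43); 13·10 ≡ 1, so inverse 10.
N/16 = 30659; 30659 ≡ 3 (mod 16); 3·11 ≡ 1, so inverse 11.
N/23 = 21328; 21328 ≡ 7 (mod 23); 7·10 ≡ 1, so inverse 10.
N/31 = 15824; 15824 ≡ 14 (mod 31); 14·20 ≡ 1, so inverse 20.
t ≡ 23·11408·10 + 2·30659·11 + 13·21328·10 + 4·15824·20 = 7336898.
7336898 mod 490544 = 469282.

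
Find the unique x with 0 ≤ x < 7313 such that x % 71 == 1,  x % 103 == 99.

2983

From x ≡ 1 (mod 71) write x = 1 + 71t. Substituting into x ≡ 99 (mod 103) gives 71t ≡ 98 (mod 103), and since 71⁻¹ ≡ 74 (mod 103), t ≡ 42. Hence x ≡ 1 + 71·42 = 2983 (mod 7313).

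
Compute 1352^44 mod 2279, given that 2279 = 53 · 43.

1952

Mod 53: 1352 ≡ 27; 27^44 ≡ 44 (mod 53).
Mod 43: 1352 ≡ 19; by Fermat, exponent reduces to 44 mod 42 = 2; 19^2 ≡ 17 (mod 43).
Combine by CRT: x ≡ 44 (mod 53), x ≡ 17 (mod 43) ⇒ x ≡ 1952 (mod 2279).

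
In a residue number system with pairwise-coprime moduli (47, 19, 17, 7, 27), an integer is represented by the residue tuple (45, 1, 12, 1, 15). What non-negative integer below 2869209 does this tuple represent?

The moduli are pairwise coprime; N = 47·19·17·7·27 = 2869209.
N/47 = 61047; 61047 ≡ 41 (mod 47); 41·39 ≡ 1, so inverse 39.
N/19 = 151011; 151011 ≡ 18 (mod 19); 18·18 ≡ 1, so inverse 18.
N/17 = 168777; 168777 ≡ 1 (mod 17), inverse 1.
N/7 = 409887; 409887 ≡ 2 (mod 7); 2·4 ≡ 1, so inverse 4.
N/27 = 106267; 106267 ≡ 22 (mod 27); 22·16 ≡ 1, so inverse 16.
x ≡ 45·61047·39 + 1·151011·18 + 12·168777·1 + 1·409887·4 + 15·106267·16 = 139024635.
139024635 mod 2869209 = 1302603.

1302603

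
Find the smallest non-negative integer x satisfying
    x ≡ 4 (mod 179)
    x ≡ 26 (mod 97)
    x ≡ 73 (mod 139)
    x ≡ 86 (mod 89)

From x ≡ 4 (mod 179) write x = 4 + 179t. Substituting into x ≡ 26 (mod 97) gives 179t ≡ 22 (mod 97), and since 82⁻¹ ≡ 84 (mod 97), t ≡ 5. Hence x ≡ 4 + 179·5 = 899 (mod 17363).
From x ≡ 899 (mod 17363) write x = 899 + 17363t. Substituting into x ≡ 73 (mod 139) gives 17363t ≡ 8 (mod 139), and since 127⁻¹ ≡ 81 (mod 139), t ≡ 92. Hence x ≡ 899 + 17363·92 = 1598295 (mod 2413457).
From x ≡ 1598295 (mod 2413457) write x = 1598295 + 2413457t. Substituting into x ≡ 86 (mod 89) gives 2413457t ≡ 53 (mod 89), and since 44⁻¹ ≡ 87 (mod 89), t ≡ 72. Hence x ≡ 1598295 + 2413457·72 = 175367199 (mod 214797673).

175367199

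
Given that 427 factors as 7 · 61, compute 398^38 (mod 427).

414

Mod 7: 398 ≡ 6; by Fermat, exponent reduces to 38 mod 6 = 2; 6^2 ≡ 1 (mod 7).
Mod 61: 398 ≡ 32; 32^38 ≡ 48 (mod 61).
Combine by CRT: x ≡ 1 (mod 7), x ≡ 48 (mod 61) ⇒ x ≡ 414 (mod 427).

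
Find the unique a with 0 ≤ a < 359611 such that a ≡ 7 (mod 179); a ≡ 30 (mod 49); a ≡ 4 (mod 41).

The moduli are pairwise coprime; N = 179·49·41 = 359611.
N/179 = 2009; 2009 ≡ 40 (mod 179); 40·94 ≡ 1, so inverse 94.
N/49 = 7339; 7339 ≡ 38 (mod 49); 38·40 ≡ 1, so inverse 40.
N/41 = 8771; 8771 ≡ 38 (mod 41); 38·27 ≡ 1, so inverse 27.
a ≡ 7·2009·94 + 30·7339·40 + 4·8771·27 = 11075990.
11075990 mod 359611 = 287660.

287660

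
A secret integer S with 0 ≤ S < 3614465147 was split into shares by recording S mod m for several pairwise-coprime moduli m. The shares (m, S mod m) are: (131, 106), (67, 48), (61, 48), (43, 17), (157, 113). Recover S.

1896797183

The moduli are pairwise coprime; N = 131·67·61·43·157 = 3614465147.
N/131 = 27591337; 27591337 ≡ 117 (mod 131); 117·28 ≡ 1, so inverse 28.
N/67 = 53947241; 53947241 ≡ 47 (mod 67); 47·10 ≡ 1, so inverse 10.
N/61 = 59253527; 59253527 ≡ 18 (mod 61); 18·17 ≡ 1, so inverse 17.
N/43 = 84057329; 84057329 ≡ 26 (mod 43); 26·5 ≡ 1, so inverse 5.
N/157 = 23022071; 23022071 ≡ 62 (mod 157); 62·38 ≡ 1, so inverse 38.
S ≡ 106·27591337·28 + 48·53947241·10 + 48·59253527·17 + 17·84057329·5 + 113·23022071·38 = 262138287767.
262138287767 mod 3614465147 = 1896797183.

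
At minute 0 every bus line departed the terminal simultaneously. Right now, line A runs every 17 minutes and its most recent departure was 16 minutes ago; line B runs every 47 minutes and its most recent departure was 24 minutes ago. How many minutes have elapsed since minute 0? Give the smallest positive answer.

118

From t ≡ 16 (mod 17) write t = 16 + 17s. Substituting into t ≡ 24 (mod 47) gives 17s ≡ 8 (mod 47), and since 17⁻¹ ≡ 36 (mod 47), s ≡ 6. Hence t ≡ 16 + 17·6 = 118 (mod 799).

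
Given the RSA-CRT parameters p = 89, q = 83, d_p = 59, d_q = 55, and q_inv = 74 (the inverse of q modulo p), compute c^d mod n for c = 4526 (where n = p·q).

4635

m₁ = c^(d_p) mod p: c ≡ 76 (mod 89), and 76^59 mod 89 = 7.
m₂ = c^(d_q) mod q: c ≡ 44 (mod 83), and 44^55 mod 83 = 70.
h = q_inv·(m₁ − m₂) mod p = 74·(7 − 70) mod 89 = 55.
m = m₂ + h·q = 70 + 55·83 = 4635.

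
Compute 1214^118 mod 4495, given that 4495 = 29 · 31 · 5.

36

Mod 29: 1214 ≡ 25; by Fermat, exponent reduces to 118 mod 28 = 6; 25^6 ≡ 7 (mod 29).
Mod 31: 1214 ≡ 5; by Fermat, exponent reduces to 118 mod 30 = 28; 5^28 ≡ 5 (mod 31).
Mod 5: 1214 ≡ 4; by Fermat, exponent reduces to 118 mod 4 = 2; 4^2 ≡ 1 (mod 5).
Combine by CRT: x ≡ 7 (mod 29), x ≡ 5 (mod 31), x ≡ 1 (mod 5) ⇒ x ≡ 36 (mod 4495).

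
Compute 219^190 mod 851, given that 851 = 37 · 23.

256

Mod 37: 219 ≡ 34; by Fermat, exponent reduces to 190 mod 36 = 10; 34^10 ≡ 34 (mod 37).
Mod 23: 219 ≡ 12; by Fermat, exponent reduces to 190 mod 22 = 14; 12^14 ≡ 3 (mod 23).
Combine by CRT: x ≡ 34 (mod 37), x ≡ 3 (mod 23) ⇒ x ≡ 256 (mod 851).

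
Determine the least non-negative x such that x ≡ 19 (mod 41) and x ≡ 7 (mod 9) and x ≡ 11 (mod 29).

From x ≡ 19 (mod 41) write x = 19 + 41t. Substituting into x ≡ 7 (mod 9) gives 41t ≡ 6 (mod 9), and since 5⁻¹ ≡ 2 (mod 9), t ≡ 3. Hence x ≡ 19 + 41·3 = 142 (mod 369).
From x ≡ 142 (mod 369) write x = 142 + 369t. Substituting into x ≡ 11 (mod 29) gives 369t ≡ 14 (mod 29), and since 21⁻¹ ≡ 18 (mod 29), t ≡ 20. Hence x ≡ 142 + 369·20 = 7522 (mod 10701).

7522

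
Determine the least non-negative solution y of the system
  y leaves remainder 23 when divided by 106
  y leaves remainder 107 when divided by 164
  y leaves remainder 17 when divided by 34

2567

gcd(106, 164) = 2 and 2 | (107 − 23), so the pair is consistent; merging gives y ≡ 2567 (mod 8692), where 8692 = lcm(106, 164).
gcd(8692, 34) = 2 and 2 | (17 − 2567), so the pair is consistent; merging gives y ≡ 2567 (mod 147764), where 147764 = lcm(8692, 34).
The solution is unique modulo lcm(106, 164, 34) = 147764.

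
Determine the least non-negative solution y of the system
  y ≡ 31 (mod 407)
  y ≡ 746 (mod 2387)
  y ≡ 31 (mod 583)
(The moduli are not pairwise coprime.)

4271089

gcd(407, 2387) = 11 and 11 | (746 − 31), so the pair is consistent; merging gives y ≡ 31777 (mod 88319), where 88319 = lcm(407, 2387).
gcd(88319, 583) = 11 and 11 | (31 − 31777), so the pair is consistent; merging gives y ≡ 4271089 (mod 4680907), where 4680907 = lcm(88319, 583).
The solution is unique modulo lcm(407, 2387, 583) = 4680907.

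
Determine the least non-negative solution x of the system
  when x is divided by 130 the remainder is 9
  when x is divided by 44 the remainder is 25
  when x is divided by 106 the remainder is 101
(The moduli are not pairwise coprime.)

47589

Combine the congruences pairwise.
gcd(130, 44) = 2 and 2 | (25 − 9), so the pair is consistent; merging gives x ≡ 1829 (mod 2860), where 2860 = lcm(130, 44).
gcd(2860, 106) = 2 and 2 | (101 − 1829), so the pair is consistent; merging gives x ≡ 47589 (mod 151580), where 151580 = lcm(2860, 106).
The solution is unique modulo lcm(130, 44, 106) = 151580.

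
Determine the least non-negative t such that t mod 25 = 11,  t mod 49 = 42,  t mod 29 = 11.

29736

The moduli are pairwise coprime; N = 25·49·29 = 35525.
N/25 = 1421; 1421 ≡ 21 (mod 25); 21·6 ≡ 1, so inverse 6.
N/49 = 725; 725 ≡ 39 (mod 49); 39·44 ≡ 1, so inverse 44.
N/29 = 1225; 1225 ≡ 7 (mod 29); 7·25 ≡ 1, so inverse 25.
t ≡ 11·1421·6 + 42·725·44 + 11·1225·25 = 1770461.
1770461 mod 35525 = 29736.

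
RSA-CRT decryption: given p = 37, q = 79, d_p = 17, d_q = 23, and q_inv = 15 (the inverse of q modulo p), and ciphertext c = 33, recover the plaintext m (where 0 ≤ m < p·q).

2044

m₁ = c^(d_p) mod p: c ≡ 33 (mod 37), and 33^17 mod 37 = 9.
m₂ = c^(d_q) mod q: c ≡ 33 (mod 79), and 33^23 mod 79 = 69.
h = q_inv·(m₁ − m₂) mod p = 15·(9 − 69) mod 37 = 25.
m = m₂ + h·q = 69 + 25·79 = 2044.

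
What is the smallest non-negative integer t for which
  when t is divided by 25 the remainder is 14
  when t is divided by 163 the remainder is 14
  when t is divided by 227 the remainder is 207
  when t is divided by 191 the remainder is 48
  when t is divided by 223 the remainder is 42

29570539064

The moduli are pairwise coprime; N = 25·163·227·191·223 = 39399589825.
N/25 = 1575983593; 1575983593 ≡ 18 (mod 25); 18·7 ≡ 1, so inverse 7.
N/163 = 241715275; 241715275 ≡ 130 (mod 163); 130·79 ≡ 1, so inverse 79.
N/227 = 173566475; 173566475 ≡ 5 (mod 227); 5·91 ≡ 1, so inverse 91.
N/191 = 206280575; 206280575 ≡ 2 (mod 191); 2·96 ≡ 1, so inverse 96.
N/223 = 176679775; 176679775 ≡ 220 (mod 223); 220·74 ≡ 1, so inverse 74.
t ≡ 14·1575983593·7 + 14·241715275·79 + 207·173566475·91 + 48·206280575·96 + 42·176679775·74 = 5190916806139.
5190916806139 mod 39399589825 = 29570539064.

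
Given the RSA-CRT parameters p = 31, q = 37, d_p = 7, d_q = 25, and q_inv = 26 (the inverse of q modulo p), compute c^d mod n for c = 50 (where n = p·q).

m₁ = c^(d_p) mod p: c ≡ 19 (mod 31), and 19^7 mod 31 = 7.
m₂ = c^(d_q) mod q: c ≡ 13 (mod 37), and 13^25 mod 37 = 5.
h = q_inv·(m₁ − m₂) mod p = 26·(7 − 5) mod 31 = 21.
m = m₂ + h·q = 5 + 21·37 = 782.

782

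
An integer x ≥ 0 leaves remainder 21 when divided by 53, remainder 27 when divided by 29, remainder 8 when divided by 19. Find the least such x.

Combine the congruences pairwise.
From x ≡ 21 (mod 53) write x = 21 + 53t. Substituting into x ≡ 27 (mod 29) gives 53t ≡ 6 (mod 29), and since 24⁻¹ ≡ 23 (mod 29), t ≡ 22. Hence x ≡ 21 + 53·22 = 1187 (mod 1537).
From x ≡ 1187 (mod 1537) write x = 1187 + 1537t. Substituting into x ≡ 8 (mod 19) gives 1537t ≡ 18 (mod 19), and since 17⁻¹ ≡ 9 (mod 19), t ≡ 10. Hence x ≡ 1187 + 1537·10 = 16557 (mod 29203).

16557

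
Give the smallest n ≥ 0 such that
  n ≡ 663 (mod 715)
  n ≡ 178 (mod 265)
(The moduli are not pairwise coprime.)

12103

gcd(715, 265) = 5 and 5 | (178 − 663), so the pair is consistent; merging gives n ≡ 12103 (mod 37895), where 37895 = lcm(715, 265).
The solution is unique modulo lcm(715, 265) = 37895.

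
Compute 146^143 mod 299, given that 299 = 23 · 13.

Mod 23: 146 ≡ 8; by Fermat, exponent reduces to 143 mod 22 = 11; 8^11 ≡ 1 (mod 23).
Mod 13: 146 ≡ 3; by Fermat, exponent reduces to 143 mod 12 = 11; 3^11 ≡ 9 (mod 13).
Combine by CRT: x ≡ 1 (mod 23), x ≡ 9 (mod 13) ⇒ x ≡ 139 (mod 299).

139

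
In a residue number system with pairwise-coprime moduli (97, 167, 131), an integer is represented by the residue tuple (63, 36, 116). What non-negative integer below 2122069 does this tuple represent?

The moduli are pairwise coprime; N = 97·167·131 = 2122069.
N/97 = 21877; 21877 ≡ 52 (mod 97); 52·28 ≡ 1, so inverse 28.
N/167 = 12707; 12707 ≡ 15 (mod 167); 15·78 ≡ 1, so inverse 78.
N/131 = 16199; 16199 ≡ 86 (mod 131); 86·32 ≡ 1, so inverse 32.
x ≡ 63·21877·28 + 36·12707·78 + 116·16199·32 = 134402972.
134402972 mod 2122069 = 712625.

712625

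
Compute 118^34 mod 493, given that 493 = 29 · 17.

Mod 29: 118 ≡ 2; by Fermat, exponent reduces to 34 mod 28 = 6; 2^6 ≡ 6 (mod 29).
Mod 17: 118 ≡ 16; by Fermat, exponent reduces to 34 mod 16 = 2; 16^2 ≡ 1 (mod 17).
Combine by CRT: x ≡ 6 (mod 29), x ≡ 1 (mod 17) ⇒ x ≡ 35 (mod 493).

35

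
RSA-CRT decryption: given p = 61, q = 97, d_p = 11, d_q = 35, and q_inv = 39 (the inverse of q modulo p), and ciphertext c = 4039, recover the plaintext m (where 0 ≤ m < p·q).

m₁ = c^(d_p) mod p: c ≡ 13 (mod 61), and 13^11 mod 61 = 47.
m₂ = c^(d_q) mod q: c ≡ 62 (mod 97), and 62^35 mod 97 = 36.
h = q_inv·(m₁ − m₂) mod p = 39·(47 − 36) mod 61 = 2.
m = m₂ + h·q = 36 + 2·97 = 230.

230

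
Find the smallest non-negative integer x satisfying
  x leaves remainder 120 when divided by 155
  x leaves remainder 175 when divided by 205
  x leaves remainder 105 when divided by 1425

gcd(155, 205) = 5 and 5 | (175 − 120), so the pair is consistent; merging gives x ≡ 585 (mod 6355), where 6355 = lcm(155, 205).
gcd(6355, 1425) = 5 and 5 | (105 − 585), so the pair is consistent; merging gives x ≡ 1392330 (mod 1811175), where 1811175 = lcm(6355, 1425).
The solution is unique modulo lcm(155, 205, 1425) = 1811175.

1392330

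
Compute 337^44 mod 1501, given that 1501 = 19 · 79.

1144

Mod 19: 337 ≡ 14; by Fermat, exponent reduces to 44 mod 18 = 8; 14^8 ≡ 4 (mod 19).
Mod 79: 337 ≡ 21; 21^44 ≡ 38 (mod 79).
Combine by CRT: x ≡ 4 (mod 19), x ≡ 38 (mod 79) ⇒ x ≡ 1144 (mod 1501).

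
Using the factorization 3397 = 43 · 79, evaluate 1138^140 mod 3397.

810

Mod 43: 1138 ≡ 20; by Fermat, exponent reduces to 140 mod 42 = 14; 20^14 ≡ 36 (mod 43).
Mod 79: 1138 ≡ 32; by Fermat, exponent reduces to 140 mod 78 = 62; 32^62 ≡ 20 (mod 79).
Combine by CRT: x ≡ 36 (mod 43), x ≡ 20 (mod 79) ⇒ x ≡ 810 (mod 3397).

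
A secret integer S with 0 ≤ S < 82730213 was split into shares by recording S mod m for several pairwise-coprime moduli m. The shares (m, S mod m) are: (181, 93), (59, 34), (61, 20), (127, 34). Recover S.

The moduli are pairwise coprime; N = 181·59·61·127 = 82730213.
N/181 = 457073; 457073 ≡ 48 (mod 181); 48·132 ≡ 1, so inverse 132.
N/59 = 1402207; 1402207 ≡ 13 (mod 59); 13·50 ≡ 1, so inverse 50.
N/61 = 1356233; 1356233 ≡ 20 (mod 61); 20·58 ≡ 1, so inverse 58.
N/127 = 651419; 651419 ≡ 36 (mod 127); 36·60 ≡ 1, so inverse 60.
S ≡ 93·457073·132 + 34·1402207·50 + 20·1356233·58 + 34·651419·60 = 10896905088.
10896905088 mod 82730213 = 59247185.

59247185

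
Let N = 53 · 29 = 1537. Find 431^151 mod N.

1387

Mod 53: 431 ≡ 7; by Fermat, exponent reduces to 151 mod 52 = 47; 7^47 ≡ 9 (mod 53).
Mod 29: 431 ≡ 25; by Fermat, exponent reduces to 151 mod 28 = 11; 25^11 ≡ 24 (mod 29).
Combine by CRT: x ≡ 9 (mod 53), x ≡ 24 (mod 29) ⇒ x ≡ 1387 (mod 1537).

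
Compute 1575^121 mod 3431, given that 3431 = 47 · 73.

1869

Mod 47: 1575 ≡ 24; by Fermat, exponent reduces to 121 mod 46 = 29; 24^29 ≡ 36 (mod 47).
Mod 73: 1575 ≡ 42; by Fermat, exponent reduces to 121 mod 72 = 49; 42^49 ≡ 44 (mod 73).
Combine by CRT: x ≡ 36 (mod 47), x ≡ 44 (mod 73) ⇒ x ≡ 1869 (mod 3431).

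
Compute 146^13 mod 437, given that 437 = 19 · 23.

Mod 19: 146 ≡ 13; 13^13 ≡ 15 (mod 19).
Mod 23: 146 ≡ 8; 8^13 ≡ 18 (mod 23).
Combine by CRT: x ≡ 15 (mod 19), x ≡ 18 (mod 23) ⇒ x ≡ 110 (mod 437).

110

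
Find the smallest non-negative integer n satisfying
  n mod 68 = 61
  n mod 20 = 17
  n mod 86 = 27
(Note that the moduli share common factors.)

7337

gcd(68, 20) = 4 and 4 | (17 − 61), so the pair is consistent; merging gives n ≡ 197 (mod 340), where 340 = lcm(68, 20).
gcd(340, 86) = 2 and 2 | (27 − 197), so the pair is consistent; merging gives n ≡ 7337 (mod 14620), where 14620 = lcm(340, 86).
The solution is unique modulo lcm(68, 20, 86) = 14620.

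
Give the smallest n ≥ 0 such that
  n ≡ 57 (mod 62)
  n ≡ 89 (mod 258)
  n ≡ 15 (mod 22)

80843

gcd(62, 258) = 2 and 2 | (89 − 57), so the pair is consistent; merging gives n ≡ 863 (mod 7998), where 7998 = lcm(62, 258).
gcd(7998, 22) = 2 and 2 | (15 − 863), so the pair is consistent; merging gives n ≡ 80843 (mod 87978), where 87978 = lcm(7998, 22).
The solution is unique modulo lcm(62, 258, 22) = 87978.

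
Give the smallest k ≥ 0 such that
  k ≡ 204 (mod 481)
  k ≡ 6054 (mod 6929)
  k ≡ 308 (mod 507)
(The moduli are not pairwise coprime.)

54557

gcd(481, 6929) = 13 and 13 | (6054 − 204), so the pair is consistent; merging gives k ≡ 54557 (mod 256373), where 256373 = lcm(481, 6929).
gcd(256373, 507) = 169 and 169 | (308 − 54557), so the pair is consistent; merging gives k ≡ 54557 (mod 769119), where 769119 = lcm(256373, 507).
The solution is unique modulo lcm(481, 6929, 507) = 769119.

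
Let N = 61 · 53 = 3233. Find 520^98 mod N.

Mod 61: 520 ≡ 32; by Fermat, exponent reduces to 98 mod 60 = 38; 32^38 ≡ 48 (mod 61).
Mod 53: 520 ≡ 43; by Fermat, exponent reduces to 98 mod 52 = 46; 43^46 ≡ 13 (mod 53).
Combine by CRT: x ≡ 48 (mod 61), x ≡ 13 (mod 53) ⇒ x ≡ 2610 (mod 3233).

2610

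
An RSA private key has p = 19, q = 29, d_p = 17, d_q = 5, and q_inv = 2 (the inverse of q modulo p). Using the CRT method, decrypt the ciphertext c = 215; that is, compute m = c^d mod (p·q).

m₁ = c^(d_p) mod p: c ≡ 6 (mod 19), and 6^17 mod 19 = 16.
m₂ = c^(d_q) mod q: c ≡ 12 (mod 29), and 12^5 mod 29 = 12.
h = q_inv·(m₁ − m₂) mod p = 2·(16 − 12) mod 19 = 8.
m = m₂ + h·q = 12 + 8·29 = 244.

244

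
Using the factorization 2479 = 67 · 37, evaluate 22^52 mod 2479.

308

Mod 67: 22 ≡ 22; 22^52 ≡ 40 (mod 67).
Mod 37: 22 ≡ 22; by Fermat, exponent reduces to 52 mod 36 = 16; 22^16 ≡ 12 (mod 37).
Combine by CRT: x ≡ 40 (mod 67), x ≡ 12 (mod 37) ⇒ x ≡ 308 (mod 2479).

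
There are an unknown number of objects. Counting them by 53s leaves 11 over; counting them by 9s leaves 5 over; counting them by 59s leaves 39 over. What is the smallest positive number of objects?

806

The moduli are pairwise coprime; M = 53·9·59 = 28143.
M/53 = 531; 531 ≡ 1 (mod 53), inverse 1.
M/9 = 3127; 3127 ≡ 4 (mod 9); 4·7 ≡ 1, so inverse 7.
M/59 = 477; 477 ≡ 5 (mod 59); 5·12 ≡ 1, so inverse 12.
N ≡ 11·531·1 + 5·3127·7 + 39·477·12 = 338522.
338522 mod 28143 = 806.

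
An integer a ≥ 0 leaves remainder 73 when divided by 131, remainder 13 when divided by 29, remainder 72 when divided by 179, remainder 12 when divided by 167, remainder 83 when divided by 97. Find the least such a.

The moduli are pairwise coprime; N = 131·29·179·167·97 = 11015660179.
N/131 = 84089009; 84089009 ≡ 109 (mod 131); 109·125 ≡ 1, so inverse 125.
N/29 = 379850351; 379850351 ≡ 28 (mod 29); 28·28 ≡ 1, so inverse 28.
N/179 = 61540001; 61540001 ≡ 159 (mod 179); 159·170 ≡ 1, so inverse 170.
N/167 = 65962037; 65962037 ≡ 43 (mod 167); 43·101 ≡ 1, so inverse 101.
N/97 = 113563507; 113563507 ≡ 78 (mod 97); 78·51 ≡ 1, so inverse 51.
a ≡ 73·84089009·125 + 13·379850351·28 + 72·61540001·170 + 12·65962037·101 + 83·113563507·51 = 2219487661104.
2219487661104 mod 11015660179 = 5339965125.

5339965125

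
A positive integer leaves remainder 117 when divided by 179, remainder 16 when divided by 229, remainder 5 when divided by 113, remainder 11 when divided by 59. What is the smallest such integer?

From a ≡ 117 (mod 179) write a = 117 + 179t. Substituting into a ≡ 16 (mod 229) gives 179t ≡ 128 (mod 229), and since 179⁻¹ ≡ 87 (mod 229), t ≡ 144. Hence a ≡ 117 + 179·144 = 25893 (mod 40991).
From a ≡ 25893 (mod 40991) write a = 25893 + 40991t. Substituting into a ≡ 5 (mod 113) gives 40991t ≡ 102 (mod 113), and since 85⁻¹ ≡ 4 (mod 113), t ≡ 69. Hence a ≡ 25893 + 40991·69 = 2854272 (mod 4631983).
From a ≡ 2854272 (mod 4631983) write a = 2854272 + 4631983t. Substituting into a ≡ 11 (mod 59) gives 4631983t ≡ 41 (mod 59), and since 11⁻¹ ≡ 43 (mod 59), t ≡ 52. Hence a ≡ 2854272 + 4631983·52 = 243717388 (mod 273286997).

243717388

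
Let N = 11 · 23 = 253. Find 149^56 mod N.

Mod 11: 149 ≡ 6; by Fermat, exponent reduces to 56 mod 10 = 6; 6^6 ≡ 5 (mod 11).
Mod 23: 149 ≡ 11; by Fermat, exponent reduces to 56 mod 22 = 12; 11^12 ≡ 12 (mod 23).
Combine by CRT: x ≡ 5 (mod 11), x ≡ 12 (mod 23) ⇒ x ≡ 104 (mod 253).

104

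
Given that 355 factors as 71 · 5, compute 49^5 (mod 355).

329

Mod 71: 49 ≡ 49; 49^5 ≡ 45 (mod 71).
Mod 5: 49 ≡ 4; by Fermat, exponent reduces to 5 mod 4 = 1; 4^1 ≡ 4 (mod 5).
Combine by CRT: x ≡ 45 (mod 71), x ≡ 4 (mod 5) ⇒ x ≡ 329 (mod 355).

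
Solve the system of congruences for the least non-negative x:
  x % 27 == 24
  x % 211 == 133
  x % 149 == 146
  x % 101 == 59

6223578

The moduli are pairwise coprime; N = 27·211·149·101 = 85734153.
N/27 = 3175339; 3175339 ≡ 4 (mod 27); 4·7 ≡ 1, so inverse 7.
N/211 = 406323; 406323 ≡ 148 (mod 211); 148·144 ≡ 1, so inverse 144.
N/149 = 575397; 575397 ≡ 108 (mod 149); 108·109 ≡ 1, so inverse 109.
N/101 = 848853; 848853 ≡ 49 (mod 101); 49·33 ≡ 1, so inverse 33.
x ≡ 24·3175339·7 + 133·406323·144 + 146·575397·109 + 59·848853·33 = 19124939697.
19124939697 mod 85734153 = 6223578.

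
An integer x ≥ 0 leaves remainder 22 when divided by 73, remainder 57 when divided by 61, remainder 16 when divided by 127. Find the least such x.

379111

From x ≡ 22 (mod 73) write x = 22 + 73t. Substituting into x ≡ 57 (mod 61) gives 73t ≡ 35 (mod 61), and since 12⁻¹ ≡ 56 (mod 61), t ≡ 8. Hence x ≡ 22 + 73·8 = 606 (mod 4453).
From x ≡ 606 (mod 4453) write x = 606 + 4453t. Substituting into x ≡ 16 (mod 127) gives 4453t ≡ 45 (mod 127), and since 8⁻¹ ≡ 16 (mod 127), t ≡ 85. Hence x ≡ 606 + 4453·85 = 379111 (mod 565531).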